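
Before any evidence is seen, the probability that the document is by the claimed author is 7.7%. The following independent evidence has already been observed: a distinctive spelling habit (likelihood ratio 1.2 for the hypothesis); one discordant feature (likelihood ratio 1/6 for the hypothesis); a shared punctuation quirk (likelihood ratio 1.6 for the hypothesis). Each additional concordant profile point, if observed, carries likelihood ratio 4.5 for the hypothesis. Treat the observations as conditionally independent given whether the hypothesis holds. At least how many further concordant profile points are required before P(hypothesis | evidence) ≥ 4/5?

Prior odds = 0.077/0.923 = 77/923.
Combined Bayes factor of the evidence already in hand = 1.2 × (1/6) × 1.6 = 0.32.
Odds after that evidence = (77/923) × 0.32 = 616/23075.
Target odds = 0.8/0.2 = 4.
Need 4.5ⁿ ≥ 4 ÷ (616/23075) = 23075/154.
4.5³ = 91.125 falls short of 23075/154 but 4.5⁴ = 410.0625 reaches it, so n = 4.

4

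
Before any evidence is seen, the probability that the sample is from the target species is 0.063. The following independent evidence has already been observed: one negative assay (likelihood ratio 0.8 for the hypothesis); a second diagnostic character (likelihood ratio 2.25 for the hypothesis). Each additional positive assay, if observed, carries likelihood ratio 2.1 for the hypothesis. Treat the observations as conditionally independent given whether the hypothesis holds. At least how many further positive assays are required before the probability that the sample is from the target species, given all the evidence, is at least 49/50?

Prior odds = 0.063/0.937 = 63/937.
Combined Bayes factor of the evidence already in hand = 0.8 × 2.25 = 1.8.
Odds after that evidence = (63/937) × 1.8 = 567/4685.
Target odds = 0.98/0.02 = 49.
Need 2.1ⁿ ≥ 49 ÷ (567/4685) = 32795/81.
2.1⁸ ≈378.229 falls short of 32795/81 but 2.1⁹ ≈794.28 reaches it, so n = 9.

9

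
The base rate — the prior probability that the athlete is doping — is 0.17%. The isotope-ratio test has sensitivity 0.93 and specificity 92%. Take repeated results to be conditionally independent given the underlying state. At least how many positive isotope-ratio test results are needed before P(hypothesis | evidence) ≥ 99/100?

5

Prior odds = 0.0017/0.9983 = 17/9983.
False-positive rate = 1 − 0.92 = 0.08; likelihood ratio of a positive = 0.93/0.08 = 11.625.
Target odds: 0.99 ÷ 0.01 = 99.
Require 11.625ⁿ ≥ 99 ÷ (17/9983) = 988317/17.
11.625⁴ = 74805201/4096 falls short of 988317/17 but 11.625⁵ ≈212307 reaches it, so n = 5.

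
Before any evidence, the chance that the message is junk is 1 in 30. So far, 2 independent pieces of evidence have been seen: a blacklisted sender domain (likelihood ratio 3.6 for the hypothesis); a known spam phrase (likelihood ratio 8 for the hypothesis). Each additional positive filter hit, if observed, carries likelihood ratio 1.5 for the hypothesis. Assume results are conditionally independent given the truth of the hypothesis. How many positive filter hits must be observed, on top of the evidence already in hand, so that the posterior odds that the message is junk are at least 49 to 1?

Prior odds = (1/30)/(29/30) = 1/29.
Combined Bayes factor of the evidence already in hand = 3.6 × 8 = 28.8.
Odds after that evidence = (1/29) × 28.8 = 144/145.
Target odds = 49.
Need 1.5ⁿ ≥ 49 ÷ (144/145) = 7105/144.
1.5⁹ = 19683/512 falls short of 7105/144 but 1.5¹⁰ = 59049/1024 reaches it, so n = 10.

10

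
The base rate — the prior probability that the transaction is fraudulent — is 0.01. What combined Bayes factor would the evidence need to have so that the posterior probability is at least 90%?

891

Prior odds = 0.01/0.99 = 1/99.
Target odds = 0.9/0.1 = 9.
Required Bayes factor = 9 ÷ (1/99) = 891.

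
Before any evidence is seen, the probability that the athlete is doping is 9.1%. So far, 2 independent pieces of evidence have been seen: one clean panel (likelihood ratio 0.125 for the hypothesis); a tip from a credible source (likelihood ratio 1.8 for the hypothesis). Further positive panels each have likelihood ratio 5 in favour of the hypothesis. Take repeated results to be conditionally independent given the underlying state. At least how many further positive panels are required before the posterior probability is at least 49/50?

5

Prior odds = 0.091/0.909 = 91/909.
Combined Bayes factor of the evidence already in hand = 0.125 × 1.8 = 0.225.
Odds after that evidence = (91/909) × 0.225 = 91/4040.
Target odds = 0.98/0.02 = 49.
Need 5ⁿ ≥ 49 ÷ (91/4040) = 28280/13.
5⁴ = 625 falls short of 28280/13 but 5⁵ = 3125 reaches it, so n = 5.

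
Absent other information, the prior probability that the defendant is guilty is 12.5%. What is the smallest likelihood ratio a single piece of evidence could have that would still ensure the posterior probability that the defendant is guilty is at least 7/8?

Prior odds = 0.125/0.875 = 1/7.
Target odds = 0.875/0.125 = 7.
Required Bayes factor = 7 ÷ (1/7) = 49.

49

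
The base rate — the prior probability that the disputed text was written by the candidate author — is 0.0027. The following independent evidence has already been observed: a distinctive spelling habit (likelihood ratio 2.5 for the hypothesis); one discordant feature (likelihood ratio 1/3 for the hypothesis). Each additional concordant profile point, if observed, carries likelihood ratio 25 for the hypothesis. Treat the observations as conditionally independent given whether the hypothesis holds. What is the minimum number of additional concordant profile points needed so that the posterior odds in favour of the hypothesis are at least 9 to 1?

3

Prior odds = 0.0027/0.9973 = 27/9973.
Combined Bayes factor of the evidence already in hand = 2.5 × (1/3) = 5/6.
Odds after that evidence = (27/9973) × 5/6 = 45/19946.
Target odds = 9.
Need 25ⁿ ≥ 9 ÷ (45/19946) = 3989.2.
25² = 625 falls short of 3989.2 but 25³ = 15625 reaches it, so n = 3.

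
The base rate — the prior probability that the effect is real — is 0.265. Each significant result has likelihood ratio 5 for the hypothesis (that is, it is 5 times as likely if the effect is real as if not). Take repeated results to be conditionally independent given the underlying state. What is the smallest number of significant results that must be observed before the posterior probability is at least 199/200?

4

Prior odds = 0.265/0.735 = 53/147.
Likelihood ratio per significant result = 5.
Target odds: 0.995 ÷ 0.005 = 199.
Need (53/147) × 5ⁿ ≥ 199, i.e. 5ⁿ ≥ 29253/53.
5³ = 125 falls short of 29253/53 but 5⁴ = 625 reaches it, so n = 4.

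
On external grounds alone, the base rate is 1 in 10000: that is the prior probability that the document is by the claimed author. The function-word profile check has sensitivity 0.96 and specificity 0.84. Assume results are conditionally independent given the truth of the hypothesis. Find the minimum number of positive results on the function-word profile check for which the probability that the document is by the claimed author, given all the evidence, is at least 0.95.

7

Prior odds = 0.0001/0.9999 = 1/9999.
False-positive rate = 1 − 0.84 = 0.16; likelihood ratio of a positive = 0.96/0.16 = 6.
Target odds: 0.95 ÷ 0.05 = 19.
Require 6ⁿ ≥ 19 ÷ (1/9999) = 189981.
6⁶ = 46656 falls short of 189981 but 6⁷ = 279936 reaches it, so n = 7.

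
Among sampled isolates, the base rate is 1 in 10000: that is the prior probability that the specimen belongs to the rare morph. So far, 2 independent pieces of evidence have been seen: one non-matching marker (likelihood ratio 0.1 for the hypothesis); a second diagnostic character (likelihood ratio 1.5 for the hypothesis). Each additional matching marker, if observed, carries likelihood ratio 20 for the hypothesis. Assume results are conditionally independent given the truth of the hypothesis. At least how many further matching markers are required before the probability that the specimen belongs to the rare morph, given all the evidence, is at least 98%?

6

Prior odds = 0.0001/0.9999 = 1/9999.
Combined Bayes factor of the evidence already in hand = 0.1 × 1.5 = 0.15.
Odds after that evidence = (1/9999) × 0.15 = 1/66660.
Target odds = 0.98/0.02 = 49.
Need 20ⁿ ≥ 49 ÷ (1/66660) = 3266340.
20⁵ = 3200000 falls short of 3266340 but 20⁶ = 64000000 reaches it, so n = 6.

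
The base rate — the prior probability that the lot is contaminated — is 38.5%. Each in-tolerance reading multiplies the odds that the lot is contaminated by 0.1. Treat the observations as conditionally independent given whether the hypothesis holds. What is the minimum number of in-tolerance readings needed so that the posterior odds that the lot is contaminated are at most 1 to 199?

Prior odds = 0.385/0.615 = 77/123.
Likelihood ratio per in-tolerance reading = 0.1.
Target odds = 1/199.
Need (77/123) × 0.1ⁿ ≤ 1/199, i.e. 0.1ⁿ ≤ 123/15323.
0.1² = 0.01 is still above 123/15323 but 0.1³ = 0.001 is at or below it, so n = 3.

3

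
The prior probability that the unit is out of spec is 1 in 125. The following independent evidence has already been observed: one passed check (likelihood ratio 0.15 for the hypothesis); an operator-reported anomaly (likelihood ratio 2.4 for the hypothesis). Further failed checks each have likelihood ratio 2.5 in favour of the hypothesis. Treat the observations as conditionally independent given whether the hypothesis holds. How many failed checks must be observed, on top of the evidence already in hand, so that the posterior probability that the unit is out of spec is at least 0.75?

8

Prior odds = 0.008/0.992 = 1/124.
Combined Bayes factor of the evidence already in hand = 0.15 × 2.4 = 0.36.
Odds after that evidence = (1/124) × 0.36 = 9/3100.
Target odds = 0.75/0.25 = 3.
Need 2.5ⁿ ≥ 3 ÷ (9/3100) = 3100/3.
2.5⁷ = 610.3515625 falls short of 3100/3 but 2.5⁸ = 390625/256 reaches it, so n = 8.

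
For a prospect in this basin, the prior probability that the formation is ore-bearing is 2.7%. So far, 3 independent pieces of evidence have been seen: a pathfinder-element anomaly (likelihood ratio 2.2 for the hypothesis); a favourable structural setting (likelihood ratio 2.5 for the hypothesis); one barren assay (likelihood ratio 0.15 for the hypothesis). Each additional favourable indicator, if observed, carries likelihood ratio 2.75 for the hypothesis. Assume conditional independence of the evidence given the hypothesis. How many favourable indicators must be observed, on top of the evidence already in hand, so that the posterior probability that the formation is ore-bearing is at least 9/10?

6

Prior odds = 0.027/0.973 = 27/973.
Combined Bayes factor of the evidence already in hand = 2.2 × 2.5 × 0.15 = 0.825.
Odds after that evidence = (27/973) × 0.825 = 891/38920.
Target odds = 0.9/0.1 = 9.
Need 2.75ⁿ ≥ 9 ÷ (891/38920) = 38920/99.
2.75⁵ = 161051/1024 falls short of 38920/99 but 2.75⁶ = 1771561/4096 reaches it, so n = 6.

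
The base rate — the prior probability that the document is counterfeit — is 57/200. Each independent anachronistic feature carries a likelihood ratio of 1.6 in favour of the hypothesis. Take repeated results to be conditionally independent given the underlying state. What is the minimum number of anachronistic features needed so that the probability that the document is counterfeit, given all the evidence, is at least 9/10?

Prior odds = 0.285/0.715 = 57/143.
Likelihood ratio per anachronistic feature = 1.6.
Target posterior odds = 0.9/0.1 = 9.
Require 1.6ⁿ ≥ 9 ÷ (57/143) = 429/19.
1.6⁶ = 262144/15625 falls short of 429/19 but 1.6⁷ = 2097152/78125 reaches it, so n = 7.

7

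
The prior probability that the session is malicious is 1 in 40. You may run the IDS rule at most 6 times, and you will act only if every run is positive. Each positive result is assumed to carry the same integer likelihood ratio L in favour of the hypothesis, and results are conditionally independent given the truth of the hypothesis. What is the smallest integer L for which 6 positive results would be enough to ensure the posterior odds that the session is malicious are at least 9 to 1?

Prior odds = 0.025/0.975 = 1/39.
Target odds = 9.
Need L⁶ ≥ 9 ÷ (1/39) = 351.
2⁶ = 64 < 351 ≤ 729 = 3⁶, so L = 3.

3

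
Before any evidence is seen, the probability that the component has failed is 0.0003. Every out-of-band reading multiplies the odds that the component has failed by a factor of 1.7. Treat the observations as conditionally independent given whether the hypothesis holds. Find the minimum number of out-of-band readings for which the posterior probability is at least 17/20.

19

Prior odds: 0.0003 ÷ 0.9997 = 3/9997.
Likelihood ratio per out-of-band reading = 1.7.
Target posterior odds = 0.85/0.15 = 17/3.
Need (3/9997) × 1.7ⁿ ≥ 17/3, i.e. 1.7ⁿ ≥ 169949/9.
1.7¹⁸ ≈14063.1 falls short of 169949/9 but 1.7¹⁹ ≈23907.2 reaches it, so n = 19.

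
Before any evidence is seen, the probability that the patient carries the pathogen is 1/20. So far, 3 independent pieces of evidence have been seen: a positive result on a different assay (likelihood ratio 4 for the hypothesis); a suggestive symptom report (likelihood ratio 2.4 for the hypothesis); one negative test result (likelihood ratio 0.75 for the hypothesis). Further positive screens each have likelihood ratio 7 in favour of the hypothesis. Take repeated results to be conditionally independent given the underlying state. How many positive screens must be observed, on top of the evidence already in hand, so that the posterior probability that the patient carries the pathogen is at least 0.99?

3

Prior odds = 0.05/0.95 = 1/19.
Combined Bayes factor of the evidence already in hand = 4 × 2.4 × 0.75 = 7.2.
Odds after that evidence = (1/19) × 7.2 = 36/95.
Target odds = 0.99/0.01 = 99.
Need 7ⁿ ≥ 99 ÷ (36/95) = 261.25.
7² = 49 falls short of 261.25 but 7³ = 343 reaches it, so n = 3.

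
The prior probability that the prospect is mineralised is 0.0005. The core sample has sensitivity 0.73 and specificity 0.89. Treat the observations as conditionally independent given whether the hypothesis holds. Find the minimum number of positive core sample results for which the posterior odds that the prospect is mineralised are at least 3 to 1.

5

Prior odds = 0.0005/0.9995 = 1/1999.
False-positive rate = 1 − 0.89 = 0.11; likelihood ratio of a positive = 0.73/0.11 = 73/11.
Target odds = 3.
Require (73/11)ⁿ ≥ 3 ÷ (1/1999) = 5997.
(73/11)⁴ = 28398241/14641 falls short of 5997 but (73/11)⁵ ≈12872.1 reaches it, so n = 5.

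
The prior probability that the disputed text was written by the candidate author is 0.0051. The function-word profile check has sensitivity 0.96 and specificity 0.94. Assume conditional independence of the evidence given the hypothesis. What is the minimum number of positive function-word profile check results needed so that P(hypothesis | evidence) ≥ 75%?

Prior odds: 0.0051 ÷ 0.9949 = 51/9949.
False-positive rate = 1 − 0.94 = 0.06; likelihood ratio of a positive = 0.96/0.06 = 16.
Target odds: 0.75 ÷ 0.25 = 3.
Require 16ⁿ ≥ 3 ÷ (51/9949) = 9949/17.
16² = 256 falls short of 9949/17 but 16³ = 4096 reaches it, so n = 3.

3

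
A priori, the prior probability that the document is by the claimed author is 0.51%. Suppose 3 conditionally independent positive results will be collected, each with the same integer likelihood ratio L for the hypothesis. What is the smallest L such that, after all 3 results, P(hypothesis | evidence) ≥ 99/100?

27

Prior odds = 0.0051/0.9949 = 51/9949.
Target odds = 0.99/0.01 = 99.
Need L³ ≥ 99 ÷ (51/9949) = 328317/17.
26³ = 17576 < 328317/17 ≤ 19683 = 27³, so L = 27.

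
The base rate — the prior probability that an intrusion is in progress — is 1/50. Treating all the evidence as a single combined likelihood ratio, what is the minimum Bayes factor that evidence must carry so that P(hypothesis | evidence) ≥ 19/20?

931

Prior odds = 0.02/0.98 = 1/49.
Target odds = 0.95/0.05 = 19.
Required Bayes factor = 19 ÷ (1/49) = 931.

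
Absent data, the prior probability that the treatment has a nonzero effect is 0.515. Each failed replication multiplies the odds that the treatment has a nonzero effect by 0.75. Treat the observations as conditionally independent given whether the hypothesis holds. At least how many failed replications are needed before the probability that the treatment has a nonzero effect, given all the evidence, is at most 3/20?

Prior odds: 0.515 ÷ 0.485 = 103/97.
Likelihood ratio per failed replication = 0.75.
Target posterior odds = 0.15/0.85 = 3/17.
Need (103/97) × 0.75ⁿ ≤ 3/17, i.e. 0.75ⁿ ≤ 291/1751.
0.75⁶ = 729/4096 is still above 291/1751 but 0.75⁷ = 2187/16384 is at or below it, so n = 7.

7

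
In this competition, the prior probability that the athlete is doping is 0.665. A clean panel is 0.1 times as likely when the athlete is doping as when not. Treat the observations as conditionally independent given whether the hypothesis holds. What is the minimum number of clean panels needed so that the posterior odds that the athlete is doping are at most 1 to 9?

2

Prior odds: 0.665 ÷ 0.335 = 133/67.
Likelihood ratio per clean panel = 0.1.
Target odds = 1/9.
Need (133/67) × 0.1ⁿ ≤ 1/9, i.e. 0.1ⁿ ≤ 67/1197.
0.1¹ = 0.1 is still above 67/1197 but 0.1² = 0.01 is at or below it, so n = 2.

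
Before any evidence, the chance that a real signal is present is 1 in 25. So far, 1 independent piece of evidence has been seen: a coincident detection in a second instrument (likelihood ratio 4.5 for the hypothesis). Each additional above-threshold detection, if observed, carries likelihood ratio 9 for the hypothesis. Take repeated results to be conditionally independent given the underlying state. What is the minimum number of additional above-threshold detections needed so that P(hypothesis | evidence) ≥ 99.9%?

Prior odds = 0.04/0.96 = 1/24.
Bayes factor of the evidence already in hand = 4.5.
Odds after that evidence = (1/24) × 4.5 = 0.1875.
Target odds = 0.999/0.001 = 999.
Need 9ⁿ ≥ 999 ÷ 0.1875 = 5328.
9³ = 729 falls short of 5328 but 9⁴ = 6561 reaches it, so n = 4.

4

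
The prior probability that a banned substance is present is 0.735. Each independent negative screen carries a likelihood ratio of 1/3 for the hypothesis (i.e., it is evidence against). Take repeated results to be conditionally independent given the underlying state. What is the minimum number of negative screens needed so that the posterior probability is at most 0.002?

7

Prior odds = 0.735/0.265 = 147/53.
Likelihood ratio per negative screen = 1/3.
Target posterior odds = 0.002/0.998 = 1/499.
Require (1/3)ⁿ ≤ 1/499 ÷ (147/53) = 53/73353.
(1/3)⁶ = 1/729 is still above 53/73353 but (1/3)⁷ = 1/2187 is at or below it, so n = 7.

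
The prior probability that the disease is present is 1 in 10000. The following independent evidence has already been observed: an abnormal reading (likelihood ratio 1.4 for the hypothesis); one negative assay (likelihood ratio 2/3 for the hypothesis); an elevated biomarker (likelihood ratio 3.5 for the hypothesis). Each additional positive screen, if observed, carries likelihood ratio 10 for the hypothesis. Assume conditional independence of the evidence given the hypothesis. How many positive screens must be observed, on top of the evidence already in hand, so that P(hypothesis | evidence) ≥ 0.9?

5

Prior odds = 0.0001/0.9999 = 1/9999.
Combined Bayes factor of the evidence already in hand = 1.4 × (2/3) × 3.5 = 49/15.
Odds after that evidence = (1/9999) × 49/15 = 49/149985.
Target odds = 0.9/0.1 = 9.
Need 10ⁿ ≥ 9 ÷ (49/149985) = 1349865/49.
10⁴ = 10000 falls short of 1349865/49 but 10⁵ = 100000 reaches it, so n = 5.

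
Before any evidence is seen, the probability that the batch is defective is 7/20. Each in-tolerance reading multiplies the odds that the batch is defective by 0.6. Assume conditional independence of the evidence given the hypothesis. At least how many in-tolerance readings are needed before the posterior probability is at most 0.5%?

Prior odds = 0.35/0.65 = 7/13.
Likelihood ratio per in-tolerance reading = 0.6.
Target posterior odds = 0.005/0.995 = 1/199.
Need (7/13) × 0.6ⁿ ≤ 1/199, i.e. 0.6ⁿ ≤ 13/1393.
0.6⁹ = 19683/1953125 is still above 13/1393 but 0.6¹⁰ = 59049/9765625 is at or below it, so n = 10.

10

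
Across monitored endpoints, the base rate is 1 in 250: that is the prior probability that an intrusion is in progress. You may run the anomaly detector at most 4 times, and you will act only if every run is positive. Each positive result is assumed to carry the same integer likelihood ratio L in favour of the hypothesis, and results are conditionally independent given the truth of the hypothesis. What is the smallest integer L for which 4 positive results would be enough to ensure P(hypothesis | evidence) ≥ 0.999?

Prior odds = 0.004/0.996 = 1/249.
Target odds = 0.999/0.001 = 999.
Need L⁴ ≥ 999 ÷ (1/249) = 248751.
22⁴ = 234256 < 248751 ≤ 279841 = 23⁴, so L = 23.

23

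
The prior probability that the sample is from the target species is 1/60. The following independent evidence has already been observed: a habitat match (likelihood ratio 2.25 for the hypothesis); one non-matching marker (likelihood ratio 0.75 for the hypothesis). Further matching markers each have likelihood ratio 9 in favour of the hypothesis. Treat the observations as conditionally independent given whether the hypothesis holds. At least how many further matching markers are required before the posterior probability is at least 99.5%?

Prior odds = (1/60)/(59/60) = 1/59.
Combined Bayes factor of the evidence already in hand = 2.25 × 0.75 = 1.6875.
Odds after that evidence = (1/59) × 1.6875 = 27/944.
Target odds = 0.995/0.005 = 199.
Need 9ⁿ ≥ 199 ÷ (27/944) = 187856/27.
9⁴ = 6561 falls short of 187856/27 but 9⁵ = 59049 reaches it, so n = 5.

5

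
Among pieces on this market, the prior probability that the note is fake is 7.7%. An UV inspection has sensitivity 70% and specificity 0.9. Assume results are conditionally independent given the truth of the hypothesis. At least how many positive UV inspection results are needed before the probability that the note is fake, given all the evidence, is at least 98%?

4

Prior odds = 0.077/0.923 = 77/923.
False-positive rate = 1 − 0.9 = 0.1; likelihood ratio of a positive = 0.7/0.1 = 7.
Target posterior odds = 0.98/0.02 = 49.
Need (77/923) × 7ⁿ ≥ 49, i.e. 7ⁿ ≥ 6461/11.
7³ = 343 falls short of 6461/11 but 7⁴ = 2401 reaches it, so n = 4.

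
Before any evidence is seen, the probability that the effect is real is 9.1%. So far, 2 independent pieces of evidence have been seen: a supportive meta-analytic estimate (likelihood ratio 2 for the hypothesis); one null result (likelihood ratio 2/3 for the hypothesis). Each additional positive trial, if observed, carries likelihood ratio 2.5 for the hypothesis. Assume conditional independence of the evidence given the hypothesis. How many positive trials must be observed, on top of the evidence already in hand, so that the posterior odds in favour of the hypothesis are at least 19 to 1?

6

Prior odds = 0.091/0.909 = 91/909.
Combined Bayes factor of the evidence already in hand = 2 × (2/3) = 4/3.
Odds after that evidence = (91/909) × 4/3 = 364/2727.
Target odds = 19.
Need 2.5ⁿ ≥ 19 ÷ (364/2727) = 51813/364.
2.5⁵ = 97.65625 falls short of 51813/364 but 2.5⁶ = 244.140625 reaches it, so n = 6.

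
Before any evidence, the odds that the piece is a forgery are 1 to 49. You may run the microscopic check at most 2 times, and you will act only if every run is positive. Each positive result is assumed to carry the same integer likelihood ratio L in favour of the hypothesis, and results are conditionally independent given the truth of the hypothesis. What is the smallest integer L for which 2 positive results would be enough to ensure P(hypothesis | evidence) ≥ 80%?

14

Prior odds = 1/49.
Target odds = 0.8/0.2 = 4.
Need L² ≥ 4 ÷ (1/49) = 196.
13² = 169 < 196 ≤ 196 = 14², so L = 14.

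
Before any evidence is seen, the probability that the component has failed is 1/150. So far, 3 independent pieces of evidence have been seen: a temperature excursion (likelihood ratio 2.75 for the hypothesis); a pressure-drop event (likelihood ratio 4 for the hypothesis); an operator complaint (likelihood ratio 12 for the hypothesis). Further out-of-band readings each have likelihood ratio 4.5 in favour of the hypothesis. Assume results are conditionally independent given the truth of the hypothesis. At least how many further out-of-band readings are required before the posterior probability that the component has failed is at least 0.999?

5

Prior odds = (1/150)/(149/150) = 1/149.
Combined Bayes factor of the evidence already in hand = 2.75 × 4 × 12 = 132.
Odds after that evidence = (1/149) × 132 = 132/149.
Target odds = 0.999/0.001 = 999.
Need 4.5ⁿ ≥ 999 ÷ (132/149) = 49617/44.
4.5⁴ = 410.0625 falls short of 49617/44 but 4.5⁵ = 1845.28125 reaches it, so n = 5.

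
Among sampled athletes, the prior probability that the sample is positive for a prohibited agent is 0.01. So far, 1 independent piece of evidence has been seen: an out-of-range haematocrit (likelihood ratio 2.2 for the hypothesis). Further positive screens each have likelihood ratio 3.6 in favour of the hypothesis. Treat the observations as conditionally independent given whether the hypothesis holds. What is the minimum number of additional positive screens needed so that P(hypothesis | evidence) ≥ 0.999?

9

Prior odds = 0.01/0.99 = 1/99.
Bayes factor of the evidence already in hand = 2.2.
Odds after that evidence = (1/99) × 2.2 = 1/45.
Target odds = 0.999/0.001 = 999.
Need 3.6ⁿ ≥ 999 ÷ (1/45) = 44955.
3.6⁸ ≈28211.1 falls short of 44955 but 3.6⁹ ≈101560 reaches it, so n = 9.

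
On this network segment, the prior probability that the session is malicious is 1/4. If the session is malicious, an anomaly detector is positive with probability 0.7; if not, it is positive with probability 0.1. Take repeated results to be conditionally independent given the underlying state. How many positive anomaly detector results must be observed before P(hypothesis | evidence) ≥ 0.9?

2

Prior odds = 0.25/0.75 = 1/3.
Likelihood ratio of a positive = 0.7/0.1 = 7.
Target posterior odds = 0.9/0.1 = 9.
Need (1/3) × 7ⁿ ≥ 9, i.e. 7ⁿ ≥ 27.
7¹ = 7 falls short of 27 but 7² = 49 reaches it, so n = 2.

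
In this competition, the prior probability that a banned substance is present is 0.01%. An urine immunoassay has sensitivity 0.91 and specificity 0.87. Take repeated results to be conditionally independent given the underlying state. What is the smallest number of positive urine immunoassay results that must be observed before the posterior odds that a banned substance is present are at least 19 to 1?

Prior odds: 0.0001 ÷ 0.9999 = 1/9999.
False-positive rate = 1 − 0.87 = 0.13; likelihood ratio of a positive = 0.91/0.13 = 7.
Target odds = 19.
Require 7ⁿ ≥ 19 ÷ (1/9999) = 189981.
7⁶ = 117649 falls short of 189981 but 7⁷ = 823543 reaches it, so n = 7.

7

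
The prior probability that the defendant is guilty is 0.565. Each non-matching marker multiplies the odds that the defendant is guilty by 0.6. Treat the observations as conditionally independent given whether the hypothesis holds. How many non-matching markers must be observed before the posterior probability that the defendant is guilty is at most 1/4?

Prior odds = 0.565/0.435 = 113/87.
Likelihood ratio per non-matching marker = 0.6.
Target posterior odds = 0.25/0.75 = 1/3.
Need (113/87) × 0.6ⁿ ≤ 1/3, i.e. 0.6ⁿ ≤ 29/113.
0.6² = 0.36 is still above 29/113 but 0.6³ = 0.216 is at or below it, so n = 3.

3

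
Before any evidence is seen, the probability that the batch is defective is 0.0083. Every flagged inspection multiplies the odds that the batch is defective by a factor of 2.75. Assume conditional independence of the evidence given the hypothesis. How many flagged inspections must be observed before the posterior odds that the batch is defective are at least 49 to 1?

Prior odds: 0.0083 ÷ 0.9917 = 83/9917.
Likelihood ratio per flagged inspection = 2.75.
Target odds = 49.
Need (83/9917) × 2.75ⁿ ≥ 49, i.e. 2.75ⁿ ≥ 485933/83.
2.75⁸ = 214358881/65536 falls short of 485933/83 but 2.75⁹ ≈8994.86 reaches it, so n = 9.

9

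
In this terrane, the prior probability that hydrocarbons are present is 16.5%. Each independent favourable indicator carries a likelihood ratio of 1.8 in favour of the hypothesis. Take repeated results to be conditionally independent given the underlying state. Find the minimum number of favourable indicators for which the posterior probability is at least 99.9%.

15

Prior odds: 0.165 ÷ 0.835 = 33/167.
Likelihood ratio per favourable indicator = 1.8.
Target odds: 0.999 ÷ 0.001 = 999.
Require 1.8ⁿ ≥ 999 ÷ (33/167) = 55611/11.
1.8¹⁴ ≈3748.13 falls short of 55611/11 but 1.8¹⁵ ≈6746.64 reaches it, so n = 15.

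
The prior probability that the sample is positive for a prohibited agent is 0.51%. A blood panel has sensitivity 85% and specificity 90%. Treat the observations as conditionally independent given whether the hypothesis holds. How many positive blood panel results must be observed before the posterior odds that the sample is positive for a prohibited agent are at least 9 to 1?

4

Prior odds: 0.0051 ÷ 0.9949 = 51/9949.
False-positive rate = 1 − 0.9 = 0.1; likelihood ratio of a positive = 0.85/0.1 = 8.5.
Target odds = 9.
Need (51/9949) × 8.5ⁿ ≥ 9, i.e. 8.5ⁿ ≥ 29847/17.
8.5³ = 614.125 falls short of 29847/17 but 8.5⁴ = 5220.0625 reaches it, so n = 4.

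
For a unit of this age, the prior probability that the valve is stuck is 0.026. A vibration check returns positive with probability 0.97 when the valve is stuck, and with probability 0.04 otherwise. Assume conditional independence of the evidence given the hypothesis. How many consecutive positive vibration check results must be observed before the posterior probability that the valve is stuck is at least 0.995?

Prior odds: 0.026 ÷ 0.974 = 13/487.
Likelihood ratio of a positive result = 0.97/0.04 = 24.25.
Target posterior odds = 0.995/0.005 = 199.
Require 24.25ⁿ ≥ 199 ÷ (13/487) = 96913/13.
24.25² = 588.0625 falls short of 96913/13 but 24.25³ = 912673/64 reaches it, so n = 3.

3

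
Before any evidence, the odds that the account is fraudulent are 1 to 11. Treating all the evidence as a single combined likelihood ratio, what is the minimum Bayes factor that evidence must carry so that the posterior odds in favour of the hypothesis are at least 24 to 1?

Prior odds = 1/11.
Target odds = 24.
Required Bayes factor = 24 ÷ (1/11) = 264.

264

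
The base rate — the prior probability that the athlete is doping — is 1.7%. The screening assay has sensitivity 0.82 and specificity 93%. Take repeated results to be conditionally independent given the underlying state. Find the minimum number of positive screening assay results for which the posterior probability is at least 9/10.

Prior odds: 0.017 ÷ 0.983 = 17/983.
False-positive rate = 1 − 0.93 = 0.07; likelihood ratio of a positive = 0.82/0.07 = 82/7.
Target odds: 0.9 ÷ 0.1 = 9.
Need (17/983) × (82/7)ⁿ ≥ 9, i.e. (82/7)ⁿ ≥ 8847/17.
(82/7)² = 6724/49 falls short of 8847/17 but (82/7)³ = 551368/343 reaches it, so n = 3.

3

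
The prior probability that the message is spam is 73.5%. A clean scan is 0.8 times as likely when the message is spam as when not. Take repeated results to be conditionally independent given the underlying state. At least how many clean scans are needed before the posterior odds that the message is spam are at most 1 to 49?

Prior odds = 0.735/0.265 = 147/53.
Likelihood ratio per clean scan = 0.8.
Target odds = 1/49.
Require 0.8ⁿ ≤ 1/49 ÷ (147/53) = 53/7203.
0.8²² ≈0.0073787 is still above 53/7203 but 0.8²³ ≈0.00590296 is at or below it, so n = 23.

23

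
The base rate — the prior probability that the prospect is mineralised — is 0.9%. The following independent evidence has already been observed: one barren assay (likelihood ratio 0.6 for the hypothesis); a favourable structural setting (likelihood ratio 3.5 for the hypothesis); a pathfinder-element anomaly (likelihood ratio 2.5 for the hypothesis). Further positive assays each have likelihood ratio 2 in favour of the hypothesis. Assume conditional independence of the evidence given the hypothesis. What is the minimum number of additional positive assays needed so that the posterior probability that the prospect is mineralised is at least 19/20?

Prior odds = 0.009/0.991 = 9/991.
Combined Bayes factor of the evidence already in hand = 0.6 × 3.5 × 2.5 = 5.25.
Odds after that evidence = (9/991) × 5.25 = 189/3964.
Target odds = 0.95/0.05 = 19.
Need 2ⁿ ≥ 19 ÷ (189/3964) = 75316/189.
2⁸ = 256 falls short of 75316/189 but 2⁹ = 512 reaches it, so n = 9.

9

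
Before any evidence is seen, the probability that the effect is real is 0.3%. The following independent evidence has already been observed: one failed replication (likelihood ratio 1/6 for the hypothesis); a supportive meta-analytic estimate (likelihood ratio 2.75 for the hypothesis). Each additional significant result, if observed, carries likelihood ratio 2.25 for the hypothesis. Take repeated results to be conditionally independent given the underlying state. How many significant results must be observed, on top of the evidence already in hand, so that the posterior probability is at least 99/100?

14

Prior odds = 0.003/0.997 = 3/997.
Combined Bayes factor of the evidence already in hand = (1/6) × 2.75 = 11/24.
Odds after that evidence = (3/997) × 11/24 = 11/7976.
Target odds = 0.99/0.01 = 99.
Need 2.25ⁿ ≥ 99 ÷ (11/7976) = 71784.
2.25¹³ ≈37876.8 falls short of 71784 but 2.25¹⁴ ≈85222.7 reaches it, so n = 14.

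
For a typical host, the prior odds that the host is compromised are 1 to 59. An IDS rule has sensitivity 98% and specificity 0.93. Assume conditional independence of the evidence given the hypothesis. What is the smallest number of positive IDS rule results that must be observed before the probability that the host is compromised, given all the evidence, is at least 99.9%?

Prior odds = 1/59.
False-positive rate = 1 − 0.93 = 0.07; likelihood ratio of a positive = 0.98/0.07 = 14.
Target posterior odds = 0.999/0.001 = 999.
Require 14ⁿ ≥ 999 ÷ (1/59) = 58941.
14⁴ = 38416 falls short of 58941 but 14⁵ = 537824 reaches it, so n = 5.

5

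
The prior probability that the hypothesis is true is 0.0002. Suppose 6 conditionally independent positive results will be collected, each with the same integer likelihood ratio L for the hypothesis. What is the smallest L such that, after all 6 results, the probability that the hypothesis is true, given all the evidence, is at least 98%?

Prior odds = 0.0002/0.9998 = 1/4999.
Target odds = 0.98/0.02 = 49.
Need L⁶ ≥ 49 ÷ (1/4999) = 244951.
7⁶ = 117649 < 244951 ≤ 262144 = 8⁶, so L = 8.

8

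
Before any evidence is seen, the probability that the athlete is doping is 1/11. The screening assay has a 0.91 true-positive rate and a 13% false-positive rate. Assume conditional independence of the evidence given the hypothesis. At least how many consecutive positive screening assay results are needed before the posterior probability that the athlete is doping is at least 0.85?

3

Prior odds = (1/11)/(10/11) = 0.1.
Likelihood ratio of a positive result = 0.91/0.13 = 7.
Target odds: 0.85 ÷ 0.15 = 17/3.
Need 0.1 × 7ⁿ ≥ 17/3, i.e. 7ⁿ ≥ 170/3.
7² = 49 falls short of 170/3 but 7³ = 343 reaches it, so n = 3.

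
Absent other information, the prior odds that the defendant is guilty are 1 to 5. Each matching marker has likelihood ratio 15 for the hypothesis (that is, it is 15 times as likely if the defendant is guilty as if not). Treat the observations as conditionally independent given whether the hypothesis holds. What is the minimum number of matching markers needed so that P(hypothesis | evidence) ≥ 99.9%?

Prior odds = 0.2.
Likelihood ratio per matching marker = 15.
Target odds: 0.999 ÷ 0.001 = 999.
Need 0.2 × 15ⁿ ≥ 999, i.e. 15ⁿ ≥ 4995.
15³ = 3375 falls short of 4995 but 15⁴ = 50625 reaches it, so n = 4.

4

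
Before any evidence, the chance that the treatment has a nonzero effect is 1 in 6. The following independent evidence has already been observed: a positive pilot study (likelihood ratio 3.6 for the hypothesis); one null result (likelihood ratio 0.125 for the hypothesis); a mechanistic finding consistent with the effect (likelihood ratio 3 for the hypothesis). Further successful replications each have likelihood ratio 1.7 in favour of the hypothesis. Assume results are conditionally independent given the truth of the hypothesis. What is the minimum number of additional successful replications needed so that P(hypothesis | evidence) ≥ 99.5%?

13

Prior odds = (1/6)/(5/6) = 0.2.
Combined Bayes factor of the evidence already in hand = 3.6 × 0.125 × 3 = 1.35.
Odds after that evidence = 0.2 × 1.35 = 0.27.
Target odds = 0.995/0.005 = 199.
Need 1.7ⁿ ≥ 199 ÷ 0.27 = 19900/27.
1.7¹² ≈582.622 falls short of 19900/27 but 1.7¹³ ≈990.458 reaches it, so n = 13.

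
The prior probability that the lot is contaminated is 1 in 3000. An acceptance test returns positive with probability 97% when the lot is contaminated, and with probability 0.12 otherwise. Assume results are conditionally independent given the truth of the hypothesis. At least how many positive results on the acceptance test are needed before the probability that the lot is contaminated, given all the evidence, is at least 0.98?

6

Prior odds = (1/3000)/(2999/3000) = 1/2999.
Likelihood ratio of a positive result = 0.97/0.12 = 97/12.
Target odds: 0.98 ÷ 0.02 = 49.
Need (1/2999) × (97/12)ⁿ ≥ 49, i.e. (97/12)ⁿ ≥ 146951.
(97/12)⁵ ≈34510.6 falls short of 146951 but (97/12)⁶ ≈278961 reaches it, so n = 6.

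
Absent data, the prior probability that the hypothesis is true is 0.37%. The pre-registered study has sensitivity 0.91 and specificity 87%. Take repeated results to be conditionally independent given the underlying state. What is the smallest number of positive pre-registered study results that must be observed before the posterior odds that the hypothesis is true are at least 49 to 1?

5

Prior odds = 0.0037/0.9963 = 37/9963.
False-positive rate = 1 − 0.87 = 0.13; likelihood ratio of a positive = 0.91/0.13 = 7.
Target odds = 49.
Require 7ⁿ ≥ 49 ÷ (37/9963) = 488187/37.
7⁴ = 2401 falls short of 488187/37 but 7⁵ = 16807 reaches it, so n = 5.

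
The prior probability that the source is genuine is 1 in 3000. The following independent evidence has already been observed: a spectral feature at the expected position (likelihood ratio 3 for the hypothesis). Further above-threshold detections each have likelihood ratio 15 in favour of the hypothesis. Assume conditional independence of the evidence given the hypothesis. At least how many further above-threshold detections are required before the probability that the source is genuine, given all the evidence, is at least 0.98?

Prior odds = (1/3000)/(2999/3000) = 1/2999.
Bayes factor of the evidence already in hand = 3.
Odds after that evidence = (1/2999) × 3 = 3/2999.
Target odds = 0.98/0.02 = 49.
Need 15ⁿ ≥ 49 ÷ (3/2999) = 146951/3.
15³ = 3375 falls short of 146951/3 but 15⁴ = 50625 reaches it, so n = 4.

4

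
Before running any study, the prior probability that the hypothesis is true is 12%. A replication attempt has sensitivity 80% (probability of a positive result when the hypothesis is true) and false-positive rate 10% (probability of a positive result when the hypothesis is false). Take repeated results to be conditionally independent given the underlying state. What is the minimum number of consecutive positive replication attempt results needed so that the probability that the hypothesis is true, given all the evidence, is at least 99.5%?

4

Prior odds: 0.12 ÷ 0.88 = 3/22.
Likelihood ratio of a positive result = 0.8/0.1 = 8.
Target odds: 0.995 ÷ 0.005 = 199.
Need (3/22) × 8ⁿ ≥ 199, i.e. 8ⁿ ≥ 4378/3.
8³ = 512 falls short of 4378/3 but 8⁴ = 4096 reaches it, so n = 4.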